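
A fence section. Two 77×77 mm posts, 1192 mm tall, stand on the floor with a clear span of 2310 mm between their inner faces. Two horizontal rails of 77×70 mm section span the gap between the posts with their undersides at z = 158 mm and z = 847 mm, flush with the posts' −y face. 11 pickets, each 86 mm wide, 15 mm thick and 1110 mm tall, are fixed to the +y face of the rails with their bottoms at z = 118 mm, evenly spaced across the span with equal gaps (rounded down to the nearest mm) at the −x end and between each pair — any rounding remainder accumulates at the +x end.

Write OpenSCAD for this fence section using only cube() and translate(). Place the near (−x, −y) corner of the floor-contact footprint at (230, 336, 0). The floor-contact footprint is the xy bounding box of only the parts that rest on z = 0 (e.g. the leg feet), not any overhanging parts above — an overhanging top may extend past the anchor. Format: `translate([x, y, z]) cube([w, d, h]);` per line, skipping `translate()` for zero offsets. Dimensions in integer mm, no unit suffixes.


translate([230, 336, 0]) cube([77, 77, 1192]);
translate([2617, 336, 0]) cube([77, 77, 1192]);
translate([307, 336, 158]) cube([2310, 77, 70]);
translate([307, 336, 847]) cube([2310, 77, 70]);
translate([420, 413, 118]) cube([86, 15, 1110]);
translate([619, 413, 118]) cube([86, 15, 1110]);
translate([818, 413, 118]) cube([86, 15, 1110]);
translate([1017, 413, 118]) cube([86, 15, 1110]);
translate([1216, 413, 118]) cube([86, 15, 1110]);
translate([1415, 413, 118]) cube([86, 15, 1110]);
translate([1614, 413, 118]) cube([86, 15, 1110]);
translate([1813, 413, 118]) cube([86, 15, 1110]);
translate([2012, 413, 118]) cube([86, 15, 1110]);
translate([2211, 413, 118]) cube([86, 15, 1110]);
translate([2410, 413, 118]) cube([86, 15, 1110]);


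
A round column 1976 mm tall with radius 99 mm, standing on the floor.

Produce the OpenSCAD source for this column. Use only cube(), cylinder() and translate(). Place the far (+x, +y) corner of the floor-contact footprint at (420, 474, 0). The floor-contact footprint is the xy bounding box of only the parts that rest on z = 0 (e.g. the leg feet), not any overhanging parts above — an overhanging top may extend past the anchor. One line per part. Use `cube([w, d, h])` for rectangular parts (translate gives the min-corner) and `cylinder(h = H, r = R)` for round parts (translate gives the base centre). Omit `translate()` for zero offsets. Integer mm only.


translate([321, 375, 0]) cylinder(h = 1976, r = 99);


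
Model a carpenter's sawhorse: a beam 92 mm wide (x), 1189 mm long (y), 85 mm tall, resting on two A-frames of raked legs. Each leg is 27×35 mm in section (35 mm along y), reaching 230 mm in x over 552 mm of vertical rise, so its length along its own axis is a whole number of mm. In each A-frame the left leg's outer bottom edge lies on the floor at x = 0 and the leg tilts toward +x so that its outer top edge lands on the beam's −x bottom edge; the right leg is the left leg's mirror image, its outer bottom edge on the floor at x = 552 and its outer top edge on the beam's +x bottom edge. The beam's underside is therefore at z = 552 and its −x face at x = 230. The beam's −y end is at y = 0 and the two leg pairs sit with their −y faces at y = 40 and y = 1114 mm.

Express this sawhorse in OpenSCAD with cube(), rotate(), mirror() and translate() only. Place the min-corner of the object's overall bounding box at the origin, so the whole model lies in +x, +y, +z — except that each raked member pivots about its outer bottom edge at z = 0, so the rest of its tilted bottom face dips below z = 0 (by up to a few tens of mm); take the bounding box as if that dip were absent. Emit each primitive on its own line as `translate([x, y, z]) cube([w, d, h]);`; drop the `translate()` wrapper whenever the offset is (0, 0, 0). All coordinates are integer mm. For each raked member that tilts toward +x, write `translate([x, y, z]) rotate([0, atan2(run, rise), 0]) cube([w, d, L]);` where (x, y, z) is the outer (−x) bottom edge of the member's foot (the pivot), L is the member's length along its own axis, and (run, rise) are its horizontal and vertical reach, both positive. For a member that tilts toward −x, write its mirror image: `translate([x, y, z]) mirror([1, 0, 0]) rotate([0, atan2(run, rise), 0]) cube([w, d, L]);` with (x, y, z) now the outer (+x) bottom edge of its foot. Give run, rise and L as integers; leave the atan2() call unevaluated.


translate([230, 0, 552]) cube([92, 1189, 85]);
translate([0, 40, 0]) rotate([0, atan2(230, 552), 0]) cube([27, 35, 598]);
translate([552, 40, 0]) mirror([1, 0, 0]) rotate([0, atan2(230, 552), 0]) cube([27, 35, 598]);
translate([0, 1114, 0]) rotate([0, atan2(230, 552), 0]) cube([27, 35, 598]);
translate([552, 1114, 0]) mirror([1, 0, 0]) rotate([0, atan2(230, 552), 0]) cube([27, 35, 598]);


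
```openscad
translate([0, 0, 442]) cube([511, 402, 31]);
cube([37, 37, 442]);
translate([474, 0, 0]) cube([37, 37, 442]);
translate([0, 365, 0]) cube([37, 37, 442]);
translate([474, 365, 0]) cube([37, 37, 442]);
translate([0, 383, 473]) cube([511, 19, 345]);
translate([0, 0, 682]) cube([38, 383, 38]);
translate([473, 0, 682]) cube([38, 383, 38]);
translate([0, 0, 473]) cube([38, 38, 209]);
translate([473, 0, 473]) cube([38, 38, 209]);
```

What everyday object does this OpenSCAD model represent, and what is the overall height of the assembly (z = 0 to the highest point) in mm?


A chair. The overall height is 818 mm.

A slab on four corner posts with a tall panel at the back — a chair. The seat slab sits at z = 442 with thickness 31, and the 345 mm backrest starts at the seat top, so the overall height is 442 + 31 + 345 = 818 mm.


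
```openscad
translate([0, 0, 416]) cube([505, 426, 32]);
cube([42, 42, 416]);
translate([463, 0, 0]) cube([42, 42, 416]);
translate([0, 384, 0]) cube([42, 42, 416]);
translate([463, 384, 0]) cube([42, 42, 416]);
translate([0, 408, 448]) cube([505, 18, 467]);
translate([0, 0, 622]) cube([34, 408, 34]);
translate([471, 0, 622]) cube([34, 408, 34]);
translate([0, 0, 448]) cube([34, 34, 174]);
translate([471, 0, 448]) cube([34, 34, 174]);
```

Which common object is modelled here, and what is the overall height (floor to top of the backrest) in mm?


A chair. The overall height is 915 mm.

A slab on four corner posts with a tall panel at the back — a chair. The seat slab sits at z = 416 with thickness 32, and the 467 mm backrest starts at the seat top, so the overall height is 416 + 32 + 467 = 915 mm.


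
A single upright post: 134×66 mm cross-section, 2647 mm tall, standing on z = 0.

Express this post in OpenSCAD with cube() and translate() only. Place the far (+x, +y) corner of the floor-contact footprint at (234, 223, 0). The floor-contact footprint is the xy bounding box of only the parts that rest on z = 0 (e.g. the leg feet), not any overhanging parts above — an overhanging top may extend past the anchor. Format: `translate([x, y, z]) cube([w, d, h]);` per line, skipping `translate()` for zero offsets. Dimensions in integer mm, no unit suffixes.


translate([100, 157, 0]) cube([134, 66, 2647]);


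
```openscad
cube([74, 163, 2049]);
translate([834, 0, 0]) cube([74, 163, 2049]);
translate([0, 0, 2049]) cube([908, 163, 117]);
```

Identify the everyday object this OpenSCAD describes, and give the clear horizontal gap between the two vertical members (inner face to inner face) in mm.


A door frame. The clear opening width is 760 mm.

Two 2049 mm tall posts with a header on top — a door frame. The left jamb is 74 mm wide at x = 0; the right jamb starts at x = 834. The clear opening is 834 − 74 = 760 mm.


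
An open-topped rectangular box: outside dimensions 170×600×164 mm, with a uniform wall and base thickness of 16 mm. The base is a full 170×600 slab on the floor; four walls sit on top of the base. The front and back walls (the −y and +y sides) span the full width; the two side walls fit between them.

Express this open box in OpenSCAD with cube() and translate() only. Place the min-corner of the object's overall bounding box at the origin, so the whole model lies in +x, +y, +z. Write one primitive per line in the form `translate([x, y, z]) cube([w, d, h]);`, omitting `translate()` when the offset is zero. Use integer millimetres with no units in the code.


cube([170, 600, 16]);
translate([0, 0, 16]) cube([170, 16, 148]);
translate([0, 584, 16]) cube([170, 16, 148]);
translate([0, 16, 16]) cube([16, 568, 148]);
translate([154, 16, 16]) cube([16, 568, 148]);


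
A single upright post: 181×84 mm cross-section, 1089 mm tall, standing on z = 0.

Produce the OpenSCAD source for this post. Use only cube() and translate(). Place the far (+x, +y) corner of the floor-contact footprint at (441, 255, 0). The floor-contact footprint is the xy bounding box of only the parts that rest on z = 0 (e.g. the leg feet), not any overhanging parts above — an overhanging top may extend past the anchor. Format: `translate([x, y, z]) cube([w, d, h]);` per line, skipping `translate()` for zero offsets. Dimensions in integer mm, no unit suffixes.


translate([260, 171, 0]) cube([181, 84, 1089]);


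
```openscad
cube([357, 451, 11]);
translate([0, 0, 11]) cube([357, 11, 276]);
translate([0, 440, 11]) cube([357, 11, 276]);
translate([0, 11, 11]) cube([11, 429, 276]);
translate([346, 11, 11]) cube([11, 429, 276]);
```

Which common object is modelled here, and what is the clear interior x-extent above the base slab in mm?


An open box. The internal width is 335 mm.

A 357×451 base slab with four walls standing on it — an open box. The base is 357 mm wide and the walls are 11 mm thick, so the internal width is 357 − 2 × 11 = 335 mm.


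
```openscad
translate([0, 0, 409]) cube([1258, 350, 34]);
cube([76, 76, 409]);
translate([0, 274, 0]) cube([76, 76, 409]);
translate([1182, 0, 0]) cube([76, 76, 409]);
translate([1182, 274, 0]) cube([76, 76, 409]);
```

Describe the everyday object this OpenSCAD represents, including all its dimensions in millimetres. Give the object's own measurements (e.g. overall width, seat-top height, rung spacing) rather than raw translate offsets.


A long wooden bench with a 1258 mm (x) × 350 mm (y) seat, 34 mm thick, its top surface 443 mm above the floor. Four 76 mm square legs at the seat corners, flush with the edges, run from z = 0 to the seat underside.


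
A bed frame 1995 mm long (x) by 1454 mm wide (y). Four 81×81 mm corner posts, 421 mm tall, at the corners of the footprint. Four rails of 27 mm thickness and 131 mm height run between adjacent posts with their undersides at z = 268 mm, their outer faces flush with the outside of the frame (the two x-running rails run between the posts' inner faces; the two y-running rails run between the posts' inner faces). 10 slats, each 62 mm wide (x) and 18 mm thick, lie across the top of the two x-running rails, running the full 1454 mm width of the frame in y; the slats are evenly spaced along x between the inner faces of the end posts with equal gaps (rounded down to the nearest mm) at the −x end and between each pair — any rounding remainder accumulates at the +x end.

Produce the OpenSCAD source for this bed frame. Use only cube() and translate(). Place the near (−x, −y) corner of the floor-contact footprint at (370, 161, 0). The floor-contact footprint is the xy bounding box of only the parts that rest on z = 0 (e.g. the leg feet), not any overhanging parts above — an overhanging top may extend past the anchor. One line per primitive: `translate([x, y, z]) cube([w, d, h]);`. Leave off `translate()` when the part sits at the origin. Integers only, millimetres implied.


translate([370, 161, 0]) cube([81, 81, 421]);
translate([370, 1534, 0]) cube([81, 81, 421]);
translate([2284, 161, 0]) cube([81, 81, 421]);
translate([2284, 1534, 0]) cube([81, 81, 421]);
translate([451, 161, 268]) cube([1833, 27, 131]);
translate([451, 1588, 268]) cube([1833, 27, 131]);
translate([370, 242, 268]) cube([27, 1292, 131]);
translate([2338, 242, 268]) cube([27, 1292, 131]);
translate([561, 161, 399]) cube([62, 1454, 18]);
translate([733, 161, 399]) cube([62, 1454, 18]);
translate([905, 161, 399]) cube([62, 1454, 18]);
translate([1077, 161, 399]) cube([62, 1454, 18]);
translate([1249, 161, 399]) cube([62, 1454, 18]);
translate([1421, 161, 399]) cube([62, 1454, 18]);
translate([1593, 161, 399]) cube([62, 1454, 18]);
translate([1765, 161, 399]) cube([62, 1454, 18]);
translate([1937, 161, 399]) cube([62, 1454, 18]);
translate([2109, 161, 399]) cube([62, 1454, 18]);


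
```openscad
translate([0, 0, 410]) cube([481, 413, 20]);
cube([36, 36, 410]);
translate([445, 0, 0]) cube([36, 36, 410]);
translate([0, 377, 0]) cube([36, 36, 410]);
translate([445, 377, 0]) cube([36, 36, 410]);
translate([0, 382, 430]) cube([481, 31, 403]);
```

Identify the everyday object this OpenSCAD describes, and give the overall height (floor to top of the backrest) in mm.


A chair. The overall height is 833 mm.

A slab on four corner posts with a tall panel at the back — a chair. The seat slab sits at z = 410 with thickness 20, and the 403 mm backrest starts at the seat top, so the overall height is 410 + 20 + 403 = 833 mm.


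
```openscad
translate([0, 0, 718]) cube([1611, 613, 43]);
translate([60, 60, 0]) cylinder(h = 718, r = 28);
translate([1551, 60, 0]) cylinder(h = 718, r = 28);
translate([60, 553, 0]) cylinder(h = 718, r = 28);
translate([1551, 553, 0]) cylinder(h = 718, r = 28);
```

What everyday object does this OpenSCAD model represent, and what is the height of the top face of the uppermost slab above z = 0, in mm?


A table. The table height is 761 mm.

A 1611×613×43 slab sits at z = 718 on four Ø56 mm round legs — a table. The top surface is at 718 + 43 = 761 mm.


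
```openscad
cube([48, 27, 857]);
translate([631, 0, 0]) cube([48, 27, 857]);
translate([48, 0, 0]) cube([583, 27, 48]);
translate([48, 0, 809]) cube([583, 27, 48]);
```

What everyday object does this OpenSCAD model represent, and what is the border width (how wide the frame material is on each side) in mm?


A picture frame. The border width is 48 mm.

Four thin pieces enclosing a rectangular opening — a picture frame. The two full-height stiles are 857 mm tall; the top rail sits at z = 809 and is 48 mm tall, so the border above the opening is 857 − 809 = 48 mm, matching the stile x-width.


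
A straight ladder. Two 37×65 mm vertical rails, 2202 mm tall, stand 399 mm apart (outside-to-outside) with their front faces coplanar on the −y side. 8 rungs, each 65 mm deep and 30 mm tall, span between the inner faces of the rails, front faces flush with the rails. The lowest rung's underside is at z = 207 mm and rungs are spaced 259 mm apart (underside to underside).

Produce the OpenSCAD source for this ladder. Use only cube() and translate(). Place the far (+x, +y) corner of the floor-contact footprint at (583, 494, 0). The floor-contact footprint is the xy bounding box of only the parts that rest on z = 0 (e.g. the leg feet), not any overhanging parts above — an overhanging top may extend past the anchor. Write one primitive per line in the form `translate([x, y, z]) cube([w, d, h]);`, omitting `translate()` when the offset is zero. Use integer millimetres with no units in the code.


translate([184, 429, 0]) cube([37, 65, 2202]);
translate([546, 429, 0]) cube([37, 65, 2202]);
translate([221, 429, 207]) cube([325, 65, 30]);
translate([221, 429, 466]) cube([325, 65, 30]);
translate([221, 429, 725]) cube([325, 65, 30]);
translate([221, 429, 984]) cube([325, 65, 30]);
translate([221, 429, 1243]) cube([325, 65, 30]);
translate([221, 429, 1502]) cube([325, 65, 30]);
translate([221, 429, 1761]) cube([325, 65, 30]);
translate([221, 429, 2020]) cube([325, 65, 30]);


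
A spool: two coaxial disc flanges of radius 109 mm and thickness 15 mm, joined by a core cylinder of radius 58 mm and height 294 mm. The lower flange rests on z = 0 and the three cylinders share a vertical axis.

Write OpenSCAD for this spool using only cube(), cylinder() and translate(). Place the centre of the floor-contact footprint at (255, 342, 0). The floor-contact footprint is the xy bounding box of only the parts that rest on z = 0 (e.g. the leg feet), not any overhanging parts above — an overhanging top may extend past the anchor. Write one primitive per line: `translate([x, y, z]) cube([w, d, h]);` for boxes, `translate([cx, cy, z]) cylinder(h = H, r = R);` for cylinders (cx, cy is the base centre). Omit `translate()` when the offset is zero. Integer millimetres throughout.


translate([255, 342, 0]) cylinder(h = 15, r = 109);
translate([255, 342, 15]) cylinder(h = 294, r = 58);
translate([255, 342, 309]) cylinder(h = 15, r = 109);


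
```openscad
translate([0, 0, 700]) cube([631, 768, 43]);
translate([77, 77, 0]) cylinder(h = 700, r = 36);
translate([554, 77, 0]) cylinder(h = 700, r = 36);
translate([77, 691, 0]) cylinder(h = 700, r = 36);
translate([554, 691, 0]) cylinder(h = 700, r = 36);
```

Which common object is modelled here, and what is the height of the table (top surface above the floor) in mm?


A table. The table height is 743 mm.

A 631×768×43 slab sits at z = 700 on four Ø72 mm round legs — a table. The top surface is at 700 + 43 = 743 mm.


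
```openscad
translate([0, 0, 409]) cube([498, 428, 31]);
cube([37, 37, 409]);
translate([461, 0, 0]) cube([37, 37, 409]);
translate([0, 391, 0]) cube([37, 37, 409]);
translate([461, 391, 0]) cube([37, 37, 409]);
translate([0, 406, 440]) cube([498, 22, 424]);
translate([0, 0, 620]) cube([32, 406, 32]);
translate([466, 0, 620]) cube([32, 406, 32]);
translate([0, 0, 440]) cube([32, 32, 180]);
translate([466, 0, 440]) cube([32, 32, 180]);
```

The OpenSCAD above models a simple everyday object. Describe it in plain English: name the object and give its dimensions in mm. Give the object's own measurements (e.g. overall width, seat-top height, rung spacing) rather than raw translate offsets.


A chair. The seat is a 498×428×31 mm slab with its top at z = 440 mm, on four 37×37 mm corner legs (flush with the seat edges, standing on z = 0). A flat backrest 22 mm thick, 424 mm tall, spans the full seat width and rises from the seat top along its +y edge, rear face flush with the rear of the seat. Two armrests of 32×32 mm section run along each side from the seat's front edge to the front of the backrest, top faces 212 mm above the seat top and outer faces flush with the seat's x-edges; a 32×32 mm post under the front of each armrest stands on the seat at the front corner.


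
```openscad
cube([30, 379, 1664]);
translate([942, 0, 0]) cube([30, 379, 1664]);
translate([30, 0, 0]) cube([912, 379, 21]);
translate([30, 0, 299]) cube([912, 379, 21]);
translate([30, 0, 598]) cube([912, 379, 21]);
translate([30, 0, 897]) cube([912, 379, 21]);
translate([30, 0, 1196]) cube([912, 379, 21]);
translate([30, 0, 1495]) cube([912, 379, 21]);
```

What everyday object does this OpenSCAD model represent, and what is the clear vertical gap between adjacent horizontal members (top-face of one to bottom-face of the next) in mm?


A bookshelf. The clear shelf gap is 278 mm.

Two tall side panels with 6 horizontal boards between them — a bookshelf. The first two shelf undersides are at z = 0 and z = 299; with shelf thickness 21, the clear gap is 299 − 0 − 21 = 278 mm.


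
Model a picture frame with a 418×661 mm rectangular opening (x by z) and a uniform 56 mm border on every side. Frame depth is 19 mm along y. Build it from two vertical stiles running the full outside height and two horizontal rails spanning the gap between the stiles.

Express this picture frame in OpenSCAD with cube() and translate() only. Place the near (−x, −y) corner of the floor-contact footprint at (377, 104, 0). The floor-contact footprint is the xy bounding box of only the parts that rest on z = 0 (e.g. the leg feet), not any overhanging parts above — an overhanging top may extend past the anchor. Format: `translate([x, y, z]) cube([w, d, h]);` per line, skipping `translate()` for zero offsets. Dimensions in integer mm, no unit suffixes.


translate([377, 104, 0]) cube([56, 19, 773]);
translate([851, 104, 0]) cube([56, 19, 773]);
translate([433, 104, 0]) cube([418, 19, 56]);
translate([433, 104, 717]) cube([418, 19, 56]);


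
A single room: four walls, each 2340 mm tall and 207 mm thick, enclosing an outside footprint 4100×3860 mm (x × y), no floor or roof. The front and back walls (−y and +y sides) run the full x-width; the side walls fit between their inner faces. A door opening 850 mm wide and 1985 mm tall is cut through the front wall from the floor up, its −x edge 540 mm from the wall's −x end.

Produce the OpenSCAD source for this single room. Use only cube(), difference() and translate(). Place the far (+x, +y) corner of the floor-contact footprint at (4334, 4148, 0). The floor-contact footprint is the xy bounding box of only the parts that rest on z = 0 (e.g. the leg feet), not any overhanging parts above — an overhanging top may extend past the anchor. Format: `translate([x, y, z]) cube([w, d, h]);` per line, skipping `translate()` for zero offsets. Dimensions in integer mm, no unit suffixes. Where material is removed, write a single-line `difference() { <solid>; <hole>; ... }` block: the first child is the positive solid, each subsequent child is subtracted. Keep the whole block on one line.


difference() { translate([234, 288, 0]) cube([4100, 207, 2340]); translate([774, 288, 0]) cube([850, 207, 1985]); }
translate([234, 3941, 0]) cube([4100, 207, 2340]);
translate([234, 495, 0]) cube([207, 3446, 2340]);
translate([4127, 495, 0]) cube([207, 3446, 2340]);


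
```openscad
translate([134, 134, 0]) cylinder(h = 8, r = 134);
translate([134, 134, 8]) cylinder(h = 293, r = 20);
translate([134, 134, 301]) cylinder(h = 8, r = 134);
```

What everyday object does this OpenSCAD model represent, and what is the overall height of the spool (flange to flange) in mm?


A spool. The overall height is 309 mm.

Three coaxial cylinders, large–small–large — a spool. Two 8 mm flanges and a 293 mm core give 8 + 293 + 8 = 309 mm.


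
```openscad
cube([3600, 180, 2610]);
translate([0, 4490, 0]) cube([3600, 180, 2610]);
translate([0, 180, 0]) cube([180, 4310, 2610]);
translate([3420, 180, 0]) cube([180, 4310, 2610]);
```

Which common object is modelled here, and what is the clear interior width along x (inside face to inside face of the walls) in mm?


A house (or room) frame. The interior width is 3240 mm.

Four 2610 mm walls enclosing a rectangle with no floor or roof — a room or house frame. Outside width is 3600 mm and wall thickness is 180 mm, so the interior width is 3600 − 2 × 180 = 3240 mm.


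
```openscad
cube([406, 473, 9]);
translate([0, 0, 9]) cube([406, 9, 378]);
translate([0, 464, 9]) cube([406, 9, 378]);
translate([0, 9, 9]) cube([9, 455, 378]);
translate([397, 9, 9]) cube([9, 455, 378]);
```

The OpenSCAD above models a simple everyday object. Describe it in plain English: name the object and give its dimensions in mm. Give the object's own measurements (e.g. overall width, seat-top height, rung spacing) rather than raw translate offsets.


An open-topped rectangular box: outside dimensions 406×473×387 mm, with a uniform wall and base thickness of 9 mm. The base is a full 406×473 slab on the floor; four walls sit on top of the base. The front and back walls (the −y and +y sides) span the full width; the two side walls fit between them.


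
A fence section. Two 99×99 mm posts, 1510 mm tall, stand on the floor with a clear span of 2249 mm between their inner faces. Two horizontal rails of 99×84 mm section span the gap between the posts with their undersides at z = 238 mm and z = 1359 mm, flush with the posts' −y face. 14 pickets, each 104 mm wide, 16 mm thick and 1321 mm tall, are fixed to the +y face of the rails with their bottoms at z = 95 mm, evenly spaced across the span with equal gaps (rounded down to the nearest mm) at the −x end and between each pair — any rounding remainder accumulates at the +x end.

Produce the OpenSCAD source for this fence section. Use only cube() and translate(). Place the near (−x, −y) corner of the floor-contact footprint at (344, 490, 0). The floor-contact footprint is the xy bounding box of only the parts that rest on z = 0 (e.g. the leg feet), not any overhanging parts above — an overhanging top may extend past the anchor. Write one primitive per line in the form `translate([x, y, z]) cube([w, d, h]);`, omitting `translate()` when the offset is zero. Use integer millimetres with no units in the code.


translate([344, 490, 0]) cube([99, 99, 1510]);
translate([2692, 490, 0]) cube([99, 99, 1510]);
translate([443, 490, 238]) cube([2249, 99, 84]);
translate([443, 490, 1359]) cube([2249, 99, 84]);
translate([495, 589, 95]) cube([104, 16, 1321]);
translate([651, 589, 95]) cube([104, 16, 1321]);
translate([807, 589, 95]) cube([104, 16, 1321]);
translate([963, 589, 95]) cube([104, 16, 1321]);
translate([1119, 589, 95]) cube([104, 16, 1321]);
translate([1275, 589, 95]) cube([104, 16, 1321]);
translate([1431, 589, 95]) cube([104, 16, 1321]);
translate([1587, 589, 95]) cube([104, 16, 1321]);
translate([1743, 589, 95]) cube([104, 16, 1321]);
translate([1899, 589, 95]) cube([104, 16, 1321]);
translate([2055, 589, 95]) cube([104, 16, 1321]);
translate([2211, 589, 95]) cube([104, 16, 1321]);
translate([2367, 589, 95]) cube([104, 16, 1321]);
translate([2523, 589, 95]) cube([104, 16, 1321]);


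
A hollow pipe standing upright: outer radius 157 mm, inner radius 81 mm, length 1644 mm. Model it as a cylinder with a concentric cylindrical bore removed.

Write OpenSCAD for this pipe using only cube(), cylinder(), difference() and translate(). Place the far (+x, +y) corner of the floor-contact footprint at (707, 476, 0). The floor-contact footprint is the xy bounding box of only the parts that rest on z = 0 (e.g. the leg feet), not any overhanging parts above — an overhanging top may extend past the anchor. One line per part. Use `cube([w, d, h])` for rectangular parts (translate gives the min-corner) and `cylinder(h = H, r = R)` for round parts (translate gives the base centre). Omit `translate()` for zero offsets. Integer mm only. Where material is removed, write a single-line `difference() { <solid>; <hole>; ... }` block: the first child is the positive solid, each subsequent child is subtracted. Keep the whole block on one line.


difference() { translate([550, 319, 0]) cylinder(h = 1644, r = 157); translate([550, 319, 0]) cylinder(h = 1644, r = 81); }


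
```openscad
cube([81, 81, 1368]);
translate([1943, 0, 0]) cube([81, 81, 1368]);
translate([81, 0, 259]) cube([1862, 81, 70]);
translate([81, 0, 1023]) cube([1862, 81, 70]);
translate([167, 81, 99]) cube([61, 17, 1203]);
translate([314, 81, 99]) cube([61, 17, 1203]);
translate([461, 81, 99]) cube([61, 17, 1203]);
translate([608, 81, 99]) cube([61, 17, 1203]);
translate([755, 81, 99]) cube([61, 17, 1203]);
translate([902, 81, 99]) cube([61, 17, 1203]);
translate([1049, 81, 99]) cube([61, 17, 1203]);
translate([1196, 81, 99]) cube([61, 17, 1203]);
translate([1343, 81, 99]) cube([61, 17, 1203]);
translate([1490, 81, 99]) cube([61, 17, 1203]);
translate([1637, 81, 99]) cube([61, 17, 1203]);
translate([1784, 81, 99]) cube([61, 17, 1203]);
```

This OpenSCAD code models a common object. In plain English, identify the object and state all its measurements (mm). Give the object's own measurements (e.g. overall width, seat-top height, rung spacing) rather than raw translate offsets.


A fence section. Two 81×81 mm posts, 1368 mm tall, stand on the floor with a clear span of 1862 mm between their inner faces. Two horizontal rails of 81×70 mm section span the gap between the posts with their undersides at z = 259 mm and z = 1023 mm, flush with the posts' −y face. 12 pickets, each 61 mm wide, 17 mm thick and 1203 mm tall, are fixed to the +y face of the rails with their bottoms at z = 99 mm, spaced across the span with a 86 mm gap after the −x post and between neighbouring pickets, with 98 mm left before the +x post.


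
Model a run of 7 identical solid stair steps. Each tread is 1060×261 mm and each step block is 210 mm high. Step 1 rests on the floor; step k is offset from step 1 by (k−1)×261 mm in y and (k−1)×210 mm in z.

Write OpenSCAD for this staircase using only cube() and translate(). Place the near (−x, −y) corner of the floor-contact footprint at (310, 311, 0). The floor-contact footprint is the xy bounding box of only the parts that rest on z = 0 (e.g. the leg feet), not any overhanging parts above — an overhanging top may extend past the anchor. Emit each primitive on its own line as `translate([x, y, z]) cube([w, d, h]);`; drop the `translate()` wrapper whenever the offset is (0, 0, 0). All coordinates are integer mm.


translate([310, 311, 0]) cube([1060, 261, 210]);
translate([310, 572, 210]) cube([1060, 261, 210]);
translate([310, 833, 420]) cube([1060, 261, 210]);
translate([310, 1094, 630]) cube([1060, 261, 210]);
translate([310, 1355, 840]) cube([1060, 261, 210]);
translate([310, 1616, 1050]) cube([1060, 261, 210]);
translate([310, 1877, 1260]) cube([1060, 261, 210]);


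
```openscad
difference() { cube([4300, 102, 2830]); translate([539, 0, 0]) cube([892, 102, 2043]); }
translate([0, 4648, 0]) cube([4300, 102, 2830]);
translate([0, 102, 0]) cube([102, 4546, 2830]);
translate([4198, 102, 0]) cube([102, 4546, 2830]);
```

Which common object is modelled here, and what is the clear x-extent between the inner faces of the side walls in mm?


A single room. The interior width is 4096 mm.

Four walls enclosing a rectangle with a door in the front wall — a room. Outside width 4300 minus two 102 mm walls gives 4096 mm.


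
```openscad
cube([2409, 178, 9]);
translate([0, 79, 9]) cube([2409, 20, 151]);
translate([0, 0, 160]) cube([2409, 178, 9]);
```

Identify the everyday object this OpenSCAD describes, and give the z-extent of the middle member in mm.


An I-beam. The web height is 151 mm.

Two wide flanges with a thin centred web — an I-beam. Overall 169 mm minus two 9 mm flanges gives a web of 169 − 2·9 = 151 mm.


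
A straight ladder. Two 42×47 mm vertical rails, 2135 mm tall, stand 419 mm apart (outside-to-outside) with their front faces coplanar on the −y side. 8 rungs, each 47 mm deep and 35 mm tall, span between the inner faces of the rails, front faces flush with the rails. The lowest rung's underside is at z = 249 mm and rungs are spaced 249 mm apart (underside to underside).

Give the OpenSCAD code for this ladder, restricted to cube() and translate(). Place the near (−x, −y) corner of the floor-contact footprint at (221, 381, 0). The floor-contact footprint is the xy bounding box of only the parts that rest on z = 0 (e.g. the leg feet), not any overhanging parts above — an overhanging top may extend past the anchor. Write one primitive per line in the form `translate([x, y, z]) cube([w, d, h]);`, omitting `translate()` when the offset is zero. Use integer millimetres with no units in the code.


translate([221, 381, 0]) cube([42, 47, 2135]);
translate([598, 381, 0]) cube([42, 47, 2135]);
translate([263, 381, 249]) cube([335, 47, 35]);
translate([263, 381, 498]) cube([335, 47, 35]);
translate([263, 381, 747]) cube([335, 47, 35]);
translate([263, 381, 996]) cube([335, 47, 35]);
translate([263, 381, 1245]) cube([335, 47, 35]);
translate([263, 381, 1494]) cube([335, 47, 35]);
translate([263, 381, 1743]) cube([335, 47, 35]);
translate([263, 381, 1992]) cube([335, 47, 35]);


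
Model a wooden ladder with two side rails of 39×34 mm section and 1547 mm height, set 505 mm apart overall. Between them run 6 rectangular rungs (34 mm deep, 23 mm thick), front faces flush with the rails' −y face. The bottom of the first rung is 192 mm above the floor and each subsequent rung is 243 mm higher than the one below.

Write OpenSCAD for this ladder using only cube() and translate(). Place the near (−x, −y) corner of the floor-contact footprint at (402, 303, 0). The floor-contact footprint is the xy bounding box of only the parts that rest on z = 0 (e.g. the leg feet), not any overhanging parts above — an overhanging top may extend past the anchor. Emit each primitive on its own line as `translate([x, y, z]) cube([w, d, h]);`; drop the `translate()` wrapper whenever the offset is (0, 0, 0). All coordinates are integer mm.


translate([402, 303, 0]) cube([39, 34, 1547]);
translate([868, 303, 0]) cube([39, 34, 1547]);
translate([441, 303, 192]) cube([427, 34, 23]);
translate([441, 303, 435]) cube([427, 34, 23]);
translate([441, 303, 678]) cube([427, 34, 23]);
translate([441, 303, 921]) cube([427, 34, 23]);
translate([441, 303, 1164]) cube([427, 34, 23]);
translate([441, 303, 1407]) cube([427, 34, 23]);


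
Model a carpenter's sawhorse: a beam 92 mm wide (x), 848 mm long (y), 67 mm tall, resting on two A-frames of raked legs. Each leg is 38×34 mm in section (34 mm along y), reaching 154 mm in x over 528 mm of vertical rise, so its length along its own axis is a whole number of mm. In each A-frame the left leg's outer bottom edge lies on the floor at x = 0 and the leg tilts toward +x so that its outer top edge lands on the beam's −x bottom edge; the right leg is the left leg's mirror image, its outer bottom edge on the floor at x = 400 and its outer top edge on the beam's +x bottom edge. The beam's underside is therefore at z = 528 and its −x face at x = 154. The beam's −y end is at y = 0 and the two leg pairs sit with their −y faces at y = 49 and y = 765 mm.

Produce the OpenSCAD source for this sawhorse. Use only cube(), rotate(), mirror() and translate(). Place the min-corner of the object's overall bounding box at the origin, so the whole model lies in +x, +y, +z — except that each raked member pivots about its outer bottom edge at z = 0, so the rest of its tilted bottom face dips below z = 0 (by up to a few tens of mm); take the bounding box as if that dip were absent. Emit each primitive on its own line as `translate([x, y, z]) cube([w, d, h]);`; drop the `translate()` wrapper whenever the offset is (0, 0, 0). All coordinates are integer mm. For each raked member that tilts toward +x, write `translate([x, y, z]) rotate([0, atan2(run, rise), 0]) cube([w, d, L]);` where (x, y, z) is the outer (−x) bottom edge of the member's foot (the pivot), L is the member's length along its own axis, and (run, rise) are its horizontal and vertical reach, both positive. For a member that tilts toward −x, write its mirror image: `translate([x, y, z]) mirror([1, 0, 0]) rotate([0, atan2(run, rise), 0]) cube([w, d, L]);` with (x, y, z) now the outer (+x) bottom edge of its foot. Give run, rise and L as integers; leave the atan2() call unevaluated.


translate([154, 0, 528]) cube([92, 848, 67]);
translate([0, 49, 0]) rotate([0, atan2(154, 528), 0]) cube([38, 34, 550]);
translate([400, 49, 0]) mirror([1, 0, 0]) rotate([0, atan2(154, 528), 0]) cube([38, 34, 550]);
translate([0, 765, 0]) rotate([0, atan2(154, 528), 0]) cube([38, 34, 550]);
translate([400, 765, 0]) mirror([1, 0, 0]) rotate([0, atan2(154, 528), 0]) cube([38, 34, 550]);


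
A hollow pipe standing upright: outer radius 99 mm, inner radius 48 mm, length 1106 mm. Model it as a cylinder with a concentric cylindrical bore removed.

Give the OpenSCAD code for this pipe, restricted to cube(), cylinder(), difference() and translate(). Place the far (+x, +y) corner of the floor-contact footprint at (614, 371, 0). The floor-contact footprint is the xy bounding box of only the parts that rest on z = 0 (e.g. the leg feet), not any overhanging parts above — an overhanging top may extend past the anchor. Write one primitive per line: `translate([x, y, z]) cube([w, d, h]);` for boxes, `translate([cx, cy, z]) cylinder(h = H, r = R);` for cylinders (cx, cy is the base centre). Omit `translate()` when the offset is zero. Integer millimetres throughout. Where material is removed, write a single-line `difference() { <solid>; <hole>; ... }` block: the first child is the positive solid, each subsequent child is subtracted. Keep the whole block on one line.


difference() { translate([515, 272, 0]) cylinder(h = 1106, r = 99); translate([515, 272, 0]) cylinder(h = 1106, r = 48); }


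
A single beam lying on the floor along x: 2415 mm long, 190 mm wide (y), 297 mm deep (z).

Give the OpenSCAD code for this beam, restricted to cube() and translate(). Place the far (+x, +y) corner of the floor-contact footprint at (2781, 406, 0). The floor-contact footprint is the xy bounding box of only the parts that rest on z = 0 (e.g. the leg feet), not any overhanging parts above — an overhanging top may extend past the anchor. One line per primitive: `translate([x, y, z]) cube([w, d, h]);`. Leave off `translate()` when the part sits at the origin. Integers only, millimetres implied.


translate([366, 216, 0]) cube([2415, 190, 297]);


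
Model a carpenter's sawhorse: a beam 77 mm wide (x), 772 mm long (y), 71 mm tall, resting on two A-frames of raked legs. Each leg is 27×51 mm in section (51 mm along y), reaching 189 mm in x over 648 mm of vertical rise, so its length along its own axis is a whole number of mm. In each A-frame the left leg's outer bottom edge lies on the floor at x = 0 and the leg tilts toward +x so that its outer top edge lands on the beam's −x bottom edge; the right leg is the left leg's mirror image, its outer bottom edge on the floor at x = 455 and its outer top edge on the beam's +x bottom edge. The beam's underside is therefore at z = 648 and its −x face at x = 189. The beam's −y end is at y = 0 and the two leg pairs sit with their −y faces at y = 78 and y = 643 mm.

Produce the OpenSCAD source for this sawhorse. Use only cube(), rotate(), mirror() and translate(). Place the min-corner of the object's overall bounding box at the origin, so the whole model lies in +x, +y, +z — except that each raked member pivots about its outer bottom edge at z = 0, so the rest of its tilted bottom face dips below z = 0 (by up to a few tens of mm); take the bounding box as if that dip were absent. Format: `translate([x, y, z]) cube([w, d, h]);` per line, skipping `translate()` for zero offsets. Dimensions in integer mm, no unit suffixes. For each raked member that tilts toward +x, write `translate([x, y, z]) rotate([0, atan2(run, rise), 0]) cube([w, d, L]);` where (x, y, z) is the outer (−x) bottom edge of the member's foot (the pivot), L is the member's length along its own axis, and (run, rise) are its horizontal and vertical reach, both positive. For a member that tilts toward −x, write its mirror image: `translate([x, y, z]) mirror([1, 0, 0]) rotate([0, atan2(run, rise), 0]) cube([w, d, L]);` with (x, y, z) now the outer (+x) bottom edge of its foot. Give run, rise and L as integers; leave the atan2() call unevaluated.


translate([189, 0, 648]) cube([77, 772, 71]);
translate([0, 78, 0]) rotate([0, atan2(189, 648), 0]) cube([27, 51, 675]);
translate([455, 78, 0]) mirror([1, 0, 0]) rotate([0, atan2(189, 648), 0]) cube([27, 51, 675]);
translate([0, 643, 0]) rotate([0, atan2(189, 648), 0]) cube([27, 51, 675]);
translate([455, 643, 0]) mirror([1, 0, 0]) rotate([0, atan2(189, 648), 0]) cube([27, 51, 675]);


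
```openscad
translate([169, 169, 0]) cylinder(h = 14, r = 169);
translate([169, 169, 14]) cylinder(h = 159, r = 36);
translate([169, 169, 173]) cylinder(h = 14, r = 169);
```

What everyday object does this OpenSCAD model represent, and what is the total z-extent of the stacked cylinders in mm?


A spool. The overall height is 187 mm.

Three coaxial cylinders, large–small–large — a spool. Two 14 mm flanges and a 159 mm core give 14 + 159 + 14 = 187 mm.


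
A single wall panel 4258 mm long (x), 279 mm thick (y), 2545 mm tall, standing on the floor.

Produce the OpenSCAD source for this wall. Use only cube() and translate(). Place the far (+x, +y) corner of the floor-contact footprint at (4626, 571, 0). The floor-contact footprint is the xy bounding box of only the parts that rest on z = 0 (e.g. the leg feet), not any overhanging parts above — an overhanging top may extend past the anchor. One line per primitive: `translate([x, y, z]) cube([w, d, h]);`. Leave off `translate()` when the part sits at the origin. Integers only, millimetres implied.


translate([368, 292, 0]) cube([4258, 279, 2545]);
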